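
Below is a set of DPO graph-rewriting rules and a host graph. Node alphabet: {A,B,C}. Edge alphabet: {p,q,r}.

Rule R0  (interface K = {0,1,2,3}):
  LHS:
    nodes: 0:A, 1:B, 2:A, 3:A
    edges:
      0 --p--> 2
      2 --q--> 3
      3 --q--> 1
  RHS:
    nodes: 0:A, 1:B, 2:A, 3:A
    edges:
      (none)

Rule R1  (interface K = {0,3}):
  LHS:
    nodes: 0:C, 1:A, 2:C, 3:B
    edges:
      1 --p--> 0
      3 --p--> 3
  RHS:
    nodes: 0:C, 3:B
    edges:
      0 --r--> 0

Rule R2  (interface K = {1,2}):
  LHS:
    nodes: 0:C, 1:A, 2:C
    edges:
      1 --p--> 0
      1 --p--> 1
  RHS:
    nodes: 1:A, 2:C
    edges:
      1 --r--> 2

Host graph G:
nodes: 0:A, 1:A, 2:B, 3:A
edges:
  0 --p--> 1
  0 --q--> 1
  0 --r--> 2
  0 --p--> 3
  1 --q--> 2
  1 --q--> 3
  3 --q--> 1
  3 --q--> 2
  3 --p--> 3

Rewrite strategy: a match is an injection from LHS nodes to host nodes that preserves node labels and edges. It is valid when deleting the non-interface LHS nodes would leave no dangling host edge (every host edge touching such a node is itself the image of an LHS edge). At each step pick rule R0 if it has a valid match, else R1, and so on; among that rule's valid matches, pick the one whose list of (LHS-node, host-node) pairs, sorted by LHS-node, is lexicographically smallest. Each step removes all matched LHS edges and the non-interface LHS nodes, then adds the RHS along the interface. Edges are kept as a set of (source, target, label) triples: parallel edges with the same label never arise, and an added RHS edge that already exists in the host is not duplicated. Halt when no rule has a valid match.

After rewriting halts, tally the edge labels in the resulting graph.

Answer: p:1 q:1 r:1

Steps:
initial: |V|=4 |E|=9  E = 0-p->1 0-q->1 0-r->2 0-p->3 1-q->2 1-q->3 3-q->1 3-q->2 3-p->3
step 1: apply R0 at {0↦0, 1↦2, 2↦1, 3↦3}  → |V|=4 |E|=6  E = 0-q->1 0-r->2 0-p->3 1-q->2 3-q->1 3-p->3
step 2: apply R0 at {0↦0, 1↦2, 2↦3, 3↦1}  → |V|=4 |E|=3  E = 0-q->1 0-r->2 3-p->3
halt: no rule applies after step 2
NF edges: [(0, 1, 'q'), (0, 2, 'r'), (3, 3, 'p')]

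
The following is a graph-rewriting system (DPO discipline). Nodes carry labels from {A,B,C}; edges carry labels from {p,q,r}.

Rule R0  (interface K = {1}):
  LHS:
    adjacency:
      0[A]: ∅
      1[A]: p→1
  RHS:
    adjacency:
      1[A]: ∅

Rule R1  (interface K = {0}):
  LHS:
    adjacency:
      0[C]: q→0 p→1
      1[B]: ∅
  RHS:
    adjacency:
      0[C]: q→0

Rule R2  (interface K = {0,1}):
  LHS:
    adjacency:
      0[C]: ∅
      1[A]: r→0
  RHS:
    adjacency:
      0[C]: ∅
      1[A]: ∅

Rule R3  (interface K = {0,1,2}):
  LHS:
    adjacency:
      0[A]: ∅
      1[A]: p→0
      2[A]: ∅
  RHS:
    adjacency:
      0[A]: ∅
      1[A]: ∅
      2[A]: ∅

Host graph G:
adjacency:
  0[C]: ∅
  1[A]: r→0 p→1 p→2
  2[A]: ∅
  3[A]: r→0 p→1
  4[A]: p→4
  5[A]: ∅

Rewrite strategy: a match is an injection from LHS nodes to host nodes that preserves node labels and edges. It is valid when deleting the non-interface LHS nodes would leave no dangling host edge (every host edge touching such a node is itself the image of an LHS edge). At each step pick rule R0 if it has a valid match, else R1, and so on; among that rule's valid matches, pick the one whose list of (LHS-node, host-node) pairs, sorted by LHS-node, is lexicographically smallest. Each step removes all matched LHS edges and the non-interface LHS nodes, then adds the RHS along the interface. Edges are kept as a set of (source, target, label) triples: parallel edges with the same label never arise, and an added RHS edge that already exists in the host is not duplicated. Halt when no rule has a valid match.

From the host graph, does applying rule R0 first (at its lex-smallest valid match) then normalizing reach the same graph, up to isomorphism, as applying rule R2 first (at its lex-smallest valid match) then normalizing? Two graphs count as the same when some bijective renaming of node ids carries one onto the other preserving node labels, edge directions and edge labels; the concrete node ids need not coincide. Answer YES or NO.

branch R0-first: apply at {0↦5, 1↦1} → |E|=5, then 5 more step(s) → NF |V|=4 |E|=0 V={0:C, 1:A, 2:A, 4:A} E=∅
branch R2-first: apply at {0↦0, 1↦1} → |E|=5, then 5 more step(s) → NF |V|=4 |E|=0 V={0:C, 1:A, 2:A, 4:A} E=∅
graphs isomorphic (equal up to label-preserving node renaming)

Answer: YES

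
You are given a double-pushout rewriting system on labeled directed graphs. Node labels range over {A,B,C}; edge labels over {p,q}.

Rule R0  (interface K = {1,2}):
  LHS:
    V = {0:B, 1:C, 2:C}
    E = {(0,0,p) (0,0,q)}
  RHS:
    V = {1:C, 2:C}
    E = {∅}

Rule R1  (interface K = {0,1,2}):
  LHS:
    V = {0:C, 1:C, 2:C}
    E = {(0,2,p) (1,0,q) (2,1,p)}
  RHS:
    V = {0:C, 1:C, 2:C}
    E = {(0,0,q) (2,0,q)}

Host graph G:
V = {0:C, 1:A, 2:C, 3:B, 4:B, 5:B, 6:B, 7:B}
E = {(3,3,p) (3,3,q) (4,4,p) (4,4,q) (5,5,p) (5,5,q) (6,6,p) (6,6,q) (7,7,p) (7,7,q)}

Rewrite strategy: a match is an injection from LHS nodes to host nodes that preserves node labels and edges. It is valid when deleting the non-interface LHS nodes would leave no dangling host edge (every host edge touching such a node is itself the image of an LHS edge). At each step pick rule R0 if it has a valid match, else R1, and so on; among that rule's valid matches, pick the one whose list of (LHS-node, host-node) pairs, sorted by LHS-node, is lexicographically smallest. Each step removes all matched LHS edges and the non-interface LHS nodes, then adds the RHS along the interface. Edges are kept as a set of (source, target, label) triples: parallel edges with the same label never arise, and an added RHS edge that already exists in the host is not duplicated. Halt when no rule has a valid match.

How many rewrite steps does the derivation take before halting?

start.  V:8 E:10  edges: 3-p->3 3-q->3 4-p->4 4-q->4 5-p->5 5-q->5 6-p->6 6-q->6 7-p->7 7-q->7
1. fire R0 via {0↦3, 1↦0, 2↦2}  →  V:7 E:8  edges: 4-p->4 4-q->4 5-p->5 5-q->5 6-p->6 6-q->6 7-p->7 7-q->7
2. fire R0 via {0↦4, 1↦0, 2↦2}  →  V:6 E:6  edges: 5-p->5 5-q->5 6-p->6 6-q->6 7-p->7 7-q->7
3. fire R0 via {0↦5, 1↦0, 2↦2}  →  V:5 E:4  edges: 6-p->6 6-q->6 7-p->7 7-q->7
4. fire R0 via {0↦6, 1↦0, 2↦2}  →  V:4 E:2  edges: 7-p->7 7-q->7
5. fire R0 via {0↦7, 1↦0, 2↦2}  →  V:3 E:0  edges: ∅
halt: no rule applies after step 5

Answer: 5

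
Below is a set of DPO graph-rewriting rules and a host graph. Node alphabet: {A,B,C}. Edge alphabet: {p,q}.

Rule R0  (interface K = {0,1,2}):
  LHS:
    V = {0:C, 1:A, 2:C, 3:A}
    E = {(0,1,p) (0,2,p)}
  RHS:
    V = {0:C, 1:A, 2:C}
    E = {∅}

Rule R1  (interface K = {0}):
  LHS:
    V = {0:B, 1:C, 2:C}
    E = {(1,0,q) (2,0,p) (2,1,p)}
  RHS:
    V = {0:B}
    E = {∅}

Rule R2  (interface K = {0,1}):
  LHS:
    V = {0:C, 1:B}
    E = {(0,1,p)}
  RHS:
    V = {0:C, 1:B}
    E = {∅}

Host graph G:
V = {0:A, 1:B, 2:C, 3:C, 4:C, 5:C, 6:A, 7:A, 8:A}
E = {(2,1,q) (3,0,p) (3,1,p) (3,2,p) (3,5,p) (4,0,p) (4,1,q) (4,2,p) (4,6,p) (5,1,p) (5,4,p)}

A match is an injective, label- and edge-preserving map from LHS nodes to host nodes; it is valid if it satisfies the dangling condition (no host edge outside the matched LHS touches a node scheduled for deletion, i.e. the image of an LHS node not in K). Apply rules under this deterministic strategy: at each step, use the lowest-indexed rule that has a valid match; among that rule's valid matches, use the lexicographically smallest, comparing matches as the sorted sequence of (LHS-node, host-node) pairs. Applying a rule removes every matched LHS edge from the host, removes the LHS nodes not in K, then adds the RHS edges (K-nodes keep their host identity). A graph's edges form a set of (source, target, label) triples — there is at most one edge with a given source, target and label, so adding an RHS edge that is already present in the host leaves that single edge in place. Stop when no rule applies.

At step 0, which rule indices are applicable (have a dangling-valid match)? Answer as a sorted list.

R0: 8 valid matches — {0↦3, 1↦0, 2↦2, 3↦7}, {0↦3, 1↦0, 2↦2, 3↦8}, {0↦3, 1↦0, 2↦5, 3↦7} (+5 more)
R1: no valid match — 2 raw matches, all fail dangling condition
R2: 2 valid matches — {0↦3, 1↦1}, {0↦5, 1↦1}

Answer: [R0,R2]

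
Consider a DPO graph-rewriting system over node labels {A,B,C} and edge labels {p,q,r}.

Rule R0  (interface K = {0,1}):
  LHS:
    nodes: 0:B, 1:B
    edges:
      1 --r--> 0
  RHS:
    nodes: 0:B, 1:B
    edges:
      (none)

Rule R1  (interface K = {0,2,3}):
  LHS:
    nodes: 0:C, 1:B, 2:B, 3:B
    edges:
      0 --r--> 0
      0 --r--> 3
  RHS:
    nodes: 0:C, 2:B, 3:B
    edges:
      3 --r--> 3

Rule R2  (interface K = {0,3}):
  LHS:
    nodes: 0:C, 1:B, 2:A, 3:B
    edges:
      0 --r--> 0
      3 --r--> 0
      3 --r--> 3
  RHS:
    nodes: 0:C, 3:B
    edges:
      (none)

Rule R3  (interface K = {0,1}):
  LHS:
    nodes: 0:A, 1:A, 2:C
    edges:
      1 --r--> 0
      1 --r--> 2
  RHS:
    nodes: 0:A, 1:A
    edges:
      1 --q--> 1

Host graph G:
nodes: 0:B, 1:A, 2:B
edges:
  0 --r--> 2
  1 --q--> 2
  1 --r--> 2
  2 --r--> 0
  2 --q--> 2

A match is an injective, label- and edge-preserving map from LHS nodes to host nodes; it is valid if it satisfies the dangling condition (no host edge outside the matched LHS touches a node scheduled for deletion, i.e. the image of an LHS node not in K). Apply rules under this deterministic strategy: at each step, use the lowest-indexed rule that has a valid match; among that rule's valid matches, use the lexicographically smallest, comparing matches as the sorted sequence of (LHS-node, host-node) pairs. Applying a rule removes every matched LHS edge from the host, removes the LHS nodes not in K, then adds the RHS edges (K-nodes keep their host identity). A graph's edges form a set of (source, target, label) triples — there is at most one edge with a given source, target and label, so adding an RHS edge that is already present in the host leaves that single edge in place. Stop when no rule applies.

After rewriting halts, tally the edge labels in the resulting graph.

start.  V:3 E:5  edges: 0-r->2 1-q->2 1-r->2 2-r->0 2-q->2
1. fire R0 via {0↦0, 1↦2}  →  V:3 E:4  edges: 0-r->2 1-q->2 1-r->2 2-q->2
2. fire R0 via {0↦2, 1↦0}  →  V:3 E:3  edges: 1-q->2 1-r->2 2-q->2
normal form: no rule applies after step 2
NF edges: [(1, 2, 'q'), (1, 2, 'r'), (2, 2, 'q')]

Answer: q:2 r:1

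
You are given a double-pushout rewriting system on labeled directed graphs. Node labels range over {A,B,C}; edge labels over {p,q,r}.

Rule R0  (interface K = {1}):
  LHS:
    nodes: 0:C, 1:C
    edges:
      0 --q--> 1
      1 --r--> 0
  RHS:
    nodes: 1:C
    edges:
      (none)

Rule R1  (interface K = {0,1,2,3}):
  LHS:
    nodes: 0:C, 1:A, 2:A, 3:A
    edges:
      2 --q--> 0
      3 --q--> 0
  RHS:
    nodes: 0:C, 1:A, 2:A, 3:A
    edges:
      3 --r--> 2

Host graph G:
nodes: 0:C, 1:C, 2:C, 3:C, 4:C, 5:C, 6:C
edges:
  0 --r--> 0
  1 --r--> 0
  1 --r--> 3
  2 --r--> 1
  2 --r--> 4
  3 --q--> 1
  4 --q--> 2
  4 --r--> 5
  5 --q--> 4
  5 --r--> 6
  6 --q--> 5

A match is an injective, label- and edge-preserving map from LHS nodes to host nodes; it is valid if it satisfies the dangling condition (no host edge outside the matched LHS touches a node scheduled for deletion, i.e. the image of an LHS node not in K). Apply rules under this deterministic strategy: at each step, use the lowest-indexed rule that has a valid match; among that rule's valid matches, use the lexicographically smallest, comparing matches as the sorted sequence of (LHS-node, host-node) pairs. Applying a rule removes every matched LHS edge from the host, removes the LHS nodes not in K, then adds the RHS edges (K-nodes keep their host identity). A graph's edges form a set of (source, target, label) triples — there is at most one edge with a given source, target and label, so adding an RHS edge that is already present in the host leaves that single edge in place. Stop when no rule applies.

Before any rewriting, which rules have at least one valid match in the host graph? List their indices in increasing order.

Answer: [R0]

Derivation:
R0: 2 valid matches — {0↦3, 1↦1}, {0↦6, 1↦5}
R1: no valid match — LHS pattern not found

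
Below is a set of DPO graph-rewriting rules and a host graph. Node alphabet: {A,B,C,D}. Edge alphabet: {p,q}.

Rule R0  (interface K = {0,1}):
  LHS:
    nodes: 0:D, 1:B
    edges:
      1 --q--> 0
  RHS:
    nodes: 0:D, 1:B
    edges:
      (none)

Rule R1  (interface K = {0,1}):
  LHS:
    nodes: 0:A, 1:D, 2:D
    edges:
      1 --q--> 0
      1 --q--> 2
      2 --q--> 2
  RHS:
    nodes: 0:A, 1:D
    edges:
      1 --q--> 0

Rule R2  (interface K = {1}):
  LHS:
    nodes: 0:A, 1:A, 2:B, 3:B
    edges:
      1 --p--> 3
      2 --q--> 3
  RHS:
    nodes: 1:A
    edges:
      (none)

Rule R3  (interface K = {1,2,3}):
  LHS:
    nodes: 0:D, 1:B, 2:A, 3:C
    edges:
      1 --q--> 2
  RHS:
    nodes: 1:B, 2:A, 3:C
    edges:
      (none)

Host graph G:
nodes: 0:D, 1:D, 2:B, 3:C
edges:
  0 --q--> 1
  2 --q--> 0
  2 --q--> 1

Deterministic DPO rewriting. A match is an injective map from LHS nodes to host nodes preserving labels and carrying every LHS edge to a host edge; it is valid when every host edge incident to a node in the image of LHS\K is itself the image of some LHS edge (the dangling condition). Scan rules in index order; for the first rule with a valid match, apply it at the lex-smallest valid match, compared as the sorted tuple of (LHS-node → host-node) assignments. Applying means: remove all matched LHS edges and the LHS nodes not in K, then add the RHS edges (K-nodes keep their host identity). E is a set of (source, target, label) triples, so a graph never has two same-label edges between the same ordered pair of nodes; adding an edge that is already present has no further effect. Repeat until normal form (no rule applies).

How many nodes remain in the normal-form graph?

Answer: 4

Steps:
[0] host  ⇒  4 nodes, 3 edges  {0-q->1 2-q->0 2-q->1}
[1] R0 @ {0↦0, 1↦2}  ⇒  4 nodes, 2 edges  {0-q->1 2-q->1}
[2] R0 @ {0↦1, 1↦2}  ⇒  4 nodes, 1 edges  {0-q->1}
final graph: no rule applies after step 2
NF nodes: {0:D, 1:D, 2:B, 3:C}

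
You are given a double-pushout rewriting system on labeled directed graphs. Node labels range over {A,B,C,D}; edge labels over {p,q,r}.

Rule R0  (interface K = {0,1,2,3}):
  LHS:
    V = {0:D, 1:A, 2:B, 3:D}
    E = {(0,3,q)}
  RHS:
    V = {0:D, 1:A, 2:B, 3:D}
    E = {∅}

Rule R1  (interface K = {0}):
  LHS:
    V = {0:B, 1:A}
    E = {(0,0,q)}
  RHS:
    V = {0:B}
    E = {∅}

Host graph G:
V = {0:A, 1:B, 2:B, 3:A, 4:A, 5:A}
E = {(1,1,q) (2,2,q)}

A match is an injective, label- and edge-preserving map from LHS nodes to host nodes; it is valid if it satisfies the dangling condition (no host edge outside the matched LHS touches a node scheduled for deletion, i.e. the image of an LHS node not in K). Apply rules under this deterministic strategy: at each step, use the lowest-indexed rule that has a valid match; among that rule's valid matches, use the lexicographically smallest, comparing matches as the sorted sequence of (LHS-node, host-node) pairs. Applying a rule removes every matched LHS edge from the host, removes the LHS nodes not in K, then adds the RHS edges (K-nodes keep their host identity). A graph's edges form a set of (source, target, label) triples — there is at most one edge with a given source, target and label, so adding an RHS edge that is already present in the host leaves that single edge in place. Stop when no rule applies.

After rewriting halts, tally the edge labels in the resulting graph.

Answer: (no edges)

Derivation:
[0] host  ⇒  6 nodes, 2 edges  {1-q->1 2-q->2}
[1] R1 @ {0↦1, 1↦0}  ⇒  5 nodes, 1 edges  {2-q->2}
[2] R1 @ {0↦2, 1↦3}  ⇒  4 nodes, 0 edges  {∅}
final graph: no rule applies after step 2
NF edges: []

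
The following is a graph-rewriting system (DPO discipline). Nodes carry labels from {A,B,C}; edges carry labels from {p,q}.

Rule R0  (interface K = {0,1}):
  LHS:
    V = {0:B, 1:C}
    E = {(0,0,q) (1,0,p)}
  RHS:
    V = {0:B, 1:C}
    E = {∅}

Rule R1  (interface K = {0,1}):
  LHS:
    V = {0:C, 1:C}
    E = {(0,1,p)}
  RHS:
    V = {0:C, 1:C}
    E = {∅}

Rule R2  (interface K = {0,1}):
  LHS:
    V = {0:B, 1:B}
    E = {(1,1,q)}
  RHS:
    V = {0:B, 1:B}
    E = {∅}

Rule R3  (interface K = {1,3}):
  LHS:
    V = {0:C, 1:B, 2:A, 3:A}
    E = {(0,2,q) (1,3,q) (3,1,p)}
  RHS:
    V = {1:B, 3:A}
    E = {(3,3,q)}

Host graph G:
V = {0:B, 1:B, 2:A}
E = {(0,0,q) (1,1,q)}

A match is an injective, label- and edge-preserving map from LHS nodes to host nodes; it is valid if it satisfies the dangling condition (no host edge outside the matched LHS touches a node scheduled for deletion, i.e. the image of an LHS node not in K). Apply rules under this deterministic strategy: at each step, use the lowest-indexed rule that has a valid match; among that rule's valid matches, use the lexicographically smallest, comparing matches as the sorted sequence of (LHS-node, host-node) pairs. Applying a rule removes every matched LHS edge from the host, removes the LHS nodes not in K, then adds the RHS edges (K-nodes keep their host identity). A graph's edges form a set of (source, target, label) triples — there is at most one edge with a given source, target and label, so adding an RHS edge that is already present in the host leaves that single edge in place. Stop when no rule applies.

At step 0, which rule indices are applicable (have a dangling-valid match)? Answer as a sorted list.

Answer: [R2]

Derivation:
R0: no valid match — LHS pattern not found
R1: no valid match — LHS pattern not found
R2: 2 valid matches — {0↦0, 1↦1}, {0↦1, 1↦0}
R3: no valid match — LHS pattern not found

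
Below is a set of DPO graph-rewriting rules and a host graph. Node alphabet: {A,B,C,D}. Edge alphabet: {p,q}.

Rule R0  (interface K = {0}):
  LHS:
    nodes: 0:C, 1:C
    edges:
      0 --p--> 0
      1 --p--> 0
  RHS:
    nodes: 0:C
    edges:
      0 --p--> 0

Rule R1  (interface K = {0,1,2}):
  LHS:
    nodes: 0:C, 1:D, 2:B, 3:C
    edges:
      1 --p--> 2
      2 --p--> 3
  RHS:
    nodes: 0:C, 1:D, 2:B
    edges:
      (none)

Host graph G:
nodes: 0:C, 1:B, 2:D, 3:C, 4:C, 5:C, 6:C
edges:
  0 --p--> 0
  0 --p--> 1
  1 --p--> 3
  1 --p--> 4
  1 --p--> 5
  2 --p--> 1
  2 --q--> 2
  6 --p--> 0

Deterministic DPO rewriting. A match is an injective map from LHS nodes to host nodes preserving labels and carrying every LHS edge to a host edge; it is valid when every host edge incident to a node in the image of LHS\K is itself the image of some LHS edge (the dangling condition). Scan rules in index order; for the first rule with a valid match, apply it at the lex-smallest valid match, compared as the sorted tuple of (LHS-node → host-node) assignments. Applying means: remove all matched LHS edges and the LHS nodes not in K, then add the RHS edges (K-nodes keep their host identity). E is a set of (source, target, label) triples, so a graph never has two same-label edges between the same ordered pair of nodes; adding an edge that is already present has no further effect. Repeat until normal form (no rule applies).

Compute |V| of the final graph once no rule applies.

Answer: 5

Rewrite trace:
start.  V:7 E:8  edges: 0-p->0 0-p->1 1-p->3 1-p->4 1-p->5 2-p->1 2-q->2 6-p->0
1. fire R0 via {0↦0, 1↦6}  →  V:6 E:7  edges: 0-p->0 0-p->1 1-p->3 1-p->4 1-p->5 2-p->1 2-q->2
2. fire R1 via {0↦0, 1↦2, 2↦1, 3↦3}  →  V:5 E:5  edges: 0-p->0 0-p->1 1-p->4 1-p->5 2-q->2
final graph: no rule applies after step 2
NF nodes: {0:C, 1:B, 2:D, 4:C, 5:C}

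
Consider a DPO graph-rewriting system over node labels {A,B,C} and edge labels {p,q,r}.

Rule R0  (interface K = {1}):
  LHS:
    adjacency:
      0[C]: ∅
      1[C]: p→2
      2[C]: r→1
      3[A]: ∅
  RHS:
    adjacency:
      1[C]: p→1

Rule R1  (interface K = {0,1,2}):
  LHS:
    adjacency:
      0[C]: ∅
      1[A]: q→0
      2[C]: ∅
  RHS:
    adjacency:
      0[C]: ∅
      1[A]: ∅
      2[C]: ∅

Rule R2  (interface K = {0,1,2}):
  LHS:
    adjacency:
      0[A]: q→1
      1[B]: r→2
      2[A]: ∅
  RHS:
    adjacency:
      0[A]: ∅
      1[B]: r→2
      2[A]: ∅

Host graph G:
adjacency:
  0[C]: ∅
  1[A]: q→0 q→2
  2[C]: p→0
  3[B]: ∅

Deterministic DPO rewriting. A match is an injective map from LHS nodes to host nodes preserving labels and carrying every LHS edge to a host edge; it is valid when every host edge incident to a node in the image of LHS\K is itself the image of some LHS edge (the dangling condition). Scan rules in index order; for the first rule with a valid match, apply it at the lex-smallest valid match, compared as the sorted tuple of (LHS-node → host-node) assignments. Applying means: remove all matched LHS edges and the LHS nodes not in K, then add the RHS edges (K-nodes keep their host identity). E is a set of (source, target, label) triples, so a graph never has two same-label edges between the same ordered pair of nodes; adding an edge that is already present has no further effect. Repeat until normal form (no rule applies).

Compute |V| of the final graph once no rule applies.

start.  V:4 E:3  edges: 1-q->0 1-q->2 2-p->0
1. fire R1 via {0↦0, 1↦1, 2↦2}  →  V:4 E:2  edges: 1-q->2 2-p->0
2. fire R1 via {0↦2, 1↦1, 2↦0}  →  V:4 E:1  edges: 2-p->0
halt: no rule applies after step 2
NF nodes: {0:C, 1:A, 2:C, 3:B}

Answer: 4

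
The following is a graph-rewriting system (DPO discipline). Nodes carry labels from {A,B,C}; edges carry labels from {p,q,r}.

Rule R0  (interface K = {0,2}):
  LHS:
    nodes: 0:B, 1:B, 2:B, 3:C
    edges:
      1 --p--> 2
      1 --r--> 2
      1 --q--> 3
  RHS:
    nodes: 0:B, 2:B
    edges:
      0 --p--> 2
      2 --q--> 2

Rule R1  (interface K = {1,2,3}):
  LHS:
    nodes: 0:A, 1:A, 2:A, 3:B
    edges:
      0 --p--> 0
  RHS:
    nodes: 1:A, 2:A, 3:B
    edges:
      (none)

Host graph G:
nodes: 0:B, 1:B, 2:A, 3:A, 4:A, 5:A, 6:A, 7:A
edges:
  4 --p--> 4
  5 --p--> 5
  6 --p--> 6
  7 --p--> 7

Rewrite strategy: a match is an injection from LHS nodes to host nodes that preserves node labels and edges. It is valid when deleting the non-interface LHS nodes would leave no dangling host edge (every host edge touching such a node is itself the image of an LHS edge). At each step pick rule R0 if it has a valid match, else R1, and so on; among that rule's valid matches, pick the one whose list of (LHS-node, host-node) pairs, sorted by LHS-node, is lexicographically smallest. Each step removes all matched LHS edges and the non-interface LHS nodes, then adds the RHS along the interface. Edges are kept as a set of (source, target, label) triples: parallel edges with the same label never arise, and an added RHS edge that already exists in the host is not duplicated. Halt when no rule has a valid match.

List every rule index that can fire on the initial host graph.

Answer: [R1]

Derivation:
R0: no valid match — LHS pattern not found
R1: 160 valid matches — {0↦4, 1↦2, 2↦3, 3↦0}, {0↦4, 1↦2, 2↦3, 3↦1}, {0↦4, 1↦2, 2↦5, 3↦0} (+157 more)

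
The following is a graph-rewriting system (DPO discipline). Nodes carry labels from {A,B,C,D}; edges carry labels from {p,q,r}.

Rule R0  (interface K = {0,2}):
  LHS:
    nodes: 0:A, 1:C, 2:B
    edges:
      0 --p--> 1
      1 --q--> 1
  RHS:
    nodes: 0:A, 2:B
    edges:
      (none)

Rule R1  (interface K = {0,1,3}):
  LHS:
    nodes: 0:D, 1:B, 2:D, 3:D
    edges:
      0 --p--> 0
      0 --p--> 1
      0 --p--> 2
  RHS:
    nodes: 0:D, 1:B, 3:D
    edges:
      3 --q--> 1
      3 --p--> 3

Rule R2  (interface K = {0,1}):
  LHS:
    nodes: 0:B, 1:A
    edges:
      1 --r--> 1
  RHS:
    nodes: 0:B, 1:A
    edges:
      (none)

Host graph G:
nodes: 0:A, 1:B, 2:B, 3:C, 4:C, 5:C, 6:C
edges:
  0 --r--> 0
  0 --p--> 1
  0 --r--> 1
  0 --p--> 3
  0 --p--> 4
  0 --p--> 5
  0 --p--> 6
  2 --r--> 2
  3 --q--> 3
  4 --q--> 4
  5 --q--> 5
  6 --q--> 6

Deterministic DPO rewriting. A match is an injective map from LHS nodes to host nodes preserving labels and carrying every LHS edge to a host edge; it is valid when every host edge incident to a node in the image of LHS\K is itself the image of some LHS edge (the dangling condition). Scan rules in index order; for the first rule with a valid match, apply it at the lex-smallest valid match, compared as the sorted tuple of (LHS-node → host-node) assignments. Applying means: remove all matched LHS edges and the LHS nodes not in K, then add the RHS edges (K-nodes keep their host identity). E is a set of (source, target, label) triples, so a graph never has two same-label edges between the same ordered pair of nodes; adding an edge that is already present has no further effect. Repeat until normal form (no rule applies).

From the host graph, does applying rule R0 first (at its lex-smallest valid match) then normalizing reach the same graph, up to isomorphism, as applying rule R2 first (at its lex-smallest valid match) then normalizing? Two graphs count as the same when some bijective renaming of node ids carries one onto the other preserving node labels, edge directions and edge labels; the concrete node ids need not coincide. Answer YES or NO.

branch R0-first: apply at {0↦0, 1↦3, 2↦1} → |E|=10, then 4 more step(s) → NF |V|=3 |E|=3 V={0:A, 1:B, 2:B} E=0-p->1 0-r->1 2-r->2
branch R2-first: apply at {0↦1, 1↦0} → |E|=11, then 4 more step(s) → NF |V|=3 |E|=3 V={0:A, 1:B, 2:B} E=0-p->1 0-r->1 2-r->2
graphs isomorphic (equal up to label-preserving node renaming)

Answer: YES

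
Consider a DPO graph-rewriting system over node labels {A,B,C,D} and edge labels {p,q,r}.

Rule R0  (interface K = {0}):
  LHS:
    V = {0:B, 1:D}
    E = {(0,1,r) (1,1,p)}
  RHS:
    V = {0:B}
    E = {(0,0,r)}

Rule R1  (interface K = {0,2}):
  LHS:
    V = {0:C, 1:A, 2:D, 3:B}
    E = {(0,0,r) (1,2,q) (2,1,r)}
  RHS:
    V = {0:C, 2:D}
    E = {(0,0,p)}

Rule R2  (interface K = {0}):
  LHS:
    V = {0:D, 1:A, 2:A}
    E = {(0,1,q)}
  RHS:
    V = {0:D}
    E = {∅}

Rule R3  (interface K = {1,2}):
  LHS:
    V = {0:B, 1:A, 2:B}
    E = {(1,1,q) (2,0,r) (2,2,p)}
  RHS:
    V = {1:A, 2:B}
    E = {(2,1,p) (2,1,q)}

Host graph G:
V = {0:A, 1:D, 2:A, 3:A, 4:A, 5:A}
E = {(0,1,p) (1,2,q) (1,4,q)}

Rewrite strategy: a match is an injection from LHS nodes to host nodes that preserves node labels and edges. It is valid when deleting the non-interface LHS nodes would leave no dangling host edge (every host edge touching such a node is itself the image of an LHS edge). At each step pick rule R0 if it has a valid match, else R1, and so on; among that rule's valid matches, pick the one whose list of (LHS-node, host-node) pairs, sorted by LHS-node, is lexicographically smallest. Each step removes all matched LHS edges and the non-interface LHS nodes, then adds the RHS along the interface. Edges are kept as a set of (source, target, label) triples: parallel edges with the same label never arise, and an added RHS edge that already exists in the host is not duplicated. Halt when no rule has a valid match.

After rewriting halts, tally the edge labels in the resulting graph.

Answer: p:1

Rewrite trace:
start.  V:6 E:3  edges: 0-p->1 1-q->2 1-q->4
1. fire R2 via {0↦1, 1↦2, 2↦3}  →  V:4 E:2  edges: 0-p->1 1-q->4
2. fire R2 via {0↦1, 1↦4, 2↦5}  →  V:2 E:1  edges: 0-p->1
normal form: no rule applies after step 2
NF edges: [(0, 1, 'p')]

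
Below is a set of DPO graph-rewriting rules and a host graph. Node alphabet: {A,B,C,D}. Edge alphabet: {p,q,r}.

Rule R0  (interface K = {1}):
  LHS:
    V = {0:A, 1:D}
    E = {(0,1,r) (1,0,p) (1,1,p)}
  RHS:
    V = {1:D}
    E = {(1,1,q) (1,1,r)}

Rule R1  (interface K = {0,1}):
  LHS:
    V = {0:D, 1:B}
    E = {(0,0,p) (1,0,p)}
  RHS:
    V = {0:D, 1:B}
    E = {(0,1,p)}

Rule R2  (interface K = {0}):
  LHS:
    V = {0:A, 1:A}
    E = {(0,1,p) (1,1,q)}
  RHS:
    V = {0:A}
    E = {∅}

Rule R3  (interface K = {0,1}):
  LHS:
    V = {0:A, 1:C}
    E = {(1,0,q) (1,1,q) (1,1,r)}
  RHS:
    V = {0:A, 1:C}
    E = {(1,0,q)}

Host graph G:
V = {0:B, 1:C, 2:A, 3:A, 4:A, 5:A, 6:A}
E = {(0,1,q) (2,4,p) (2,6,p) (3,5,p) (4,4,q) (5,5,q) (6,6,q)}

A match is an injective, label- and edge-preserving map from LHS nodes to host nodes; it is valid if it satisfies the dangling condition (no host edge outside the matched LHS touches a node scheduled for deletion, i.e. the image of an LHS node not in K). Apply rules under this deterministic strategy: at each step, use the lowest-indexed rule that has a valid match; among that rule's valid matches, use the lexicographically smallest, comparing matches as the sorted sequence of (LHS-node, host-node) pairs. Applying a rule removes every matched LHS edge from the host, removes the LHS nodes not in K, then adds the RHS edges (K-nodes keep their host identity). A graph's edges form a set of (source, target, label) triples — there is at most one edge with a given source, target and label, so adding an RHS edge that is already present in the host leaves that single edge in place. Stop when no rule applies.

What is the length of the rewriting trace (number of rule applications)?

start.  V:7 E:7  edges: 0-q->1 2-p->4 2-p->6 3-p->5 4-q->4 5-q->5 6-q->6
1. fire R2 via {0↦2, 1↦4}  →  V:6 E:5  edges: 0-q->1 2-p->6 3-p->5 5-q->5 6-q->6
2. fire R2 via {0↦2, 1↦6}  →  V:5 E:3  edges: 0-q->1 3-p->5 5-q->5
3. fire R2 via {0↦3, 1↦5}  →  V:4 E:1  edges: 0-q->1
normal form: no rule applies after step 3

Answer: 3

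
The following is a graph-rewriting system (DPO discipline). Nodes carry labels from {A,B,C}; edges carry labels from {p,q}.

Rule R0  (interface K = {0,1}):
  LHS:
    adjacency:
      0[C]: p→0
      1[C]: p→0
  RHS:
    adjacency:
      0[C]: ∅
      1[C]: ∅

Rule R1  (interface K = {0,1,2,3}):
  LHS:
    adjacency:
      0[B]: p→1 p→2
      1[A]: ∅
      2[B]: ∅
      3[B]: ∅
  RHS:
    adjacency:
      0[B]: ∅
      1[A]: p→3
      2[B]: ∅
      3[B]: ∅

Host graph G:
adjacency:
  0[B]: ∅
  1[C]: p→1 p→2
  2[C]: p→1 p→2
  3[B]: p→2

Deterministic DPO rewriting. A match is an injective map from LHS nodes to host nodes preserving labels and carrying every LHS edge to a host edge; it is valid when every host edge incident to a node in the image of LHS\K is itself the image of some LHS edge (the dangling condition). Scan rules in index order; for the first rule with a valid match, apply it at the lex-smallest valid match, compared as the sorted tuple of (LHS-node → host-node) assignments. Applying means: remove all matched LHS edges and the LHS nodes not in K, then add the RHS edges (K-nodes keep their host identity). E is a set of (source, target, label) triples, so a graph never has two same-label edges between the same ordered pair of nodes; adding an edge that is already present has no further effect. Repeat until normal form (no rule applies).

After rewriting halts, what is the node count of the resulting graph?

Answer: 4

Steps:
[0] host  ⇒  4 nodes, 5 edges  {1-p->1 1-p->2 2-p->1 2-p->2 3-p->2}
[1] R0 @ {0↦1, 1↦2}  ⇒  4 nodes, 3 edges  {1-p->2 2-p->2 3-p->2}
[2] R0 @ {0↦2, 1↦1}  ⇒  4 nodes, 1 edges  {3-p->2}
normal form: no rule applies after step 2
NF nodes: {0:B, 1:C, 2:C, 3:B}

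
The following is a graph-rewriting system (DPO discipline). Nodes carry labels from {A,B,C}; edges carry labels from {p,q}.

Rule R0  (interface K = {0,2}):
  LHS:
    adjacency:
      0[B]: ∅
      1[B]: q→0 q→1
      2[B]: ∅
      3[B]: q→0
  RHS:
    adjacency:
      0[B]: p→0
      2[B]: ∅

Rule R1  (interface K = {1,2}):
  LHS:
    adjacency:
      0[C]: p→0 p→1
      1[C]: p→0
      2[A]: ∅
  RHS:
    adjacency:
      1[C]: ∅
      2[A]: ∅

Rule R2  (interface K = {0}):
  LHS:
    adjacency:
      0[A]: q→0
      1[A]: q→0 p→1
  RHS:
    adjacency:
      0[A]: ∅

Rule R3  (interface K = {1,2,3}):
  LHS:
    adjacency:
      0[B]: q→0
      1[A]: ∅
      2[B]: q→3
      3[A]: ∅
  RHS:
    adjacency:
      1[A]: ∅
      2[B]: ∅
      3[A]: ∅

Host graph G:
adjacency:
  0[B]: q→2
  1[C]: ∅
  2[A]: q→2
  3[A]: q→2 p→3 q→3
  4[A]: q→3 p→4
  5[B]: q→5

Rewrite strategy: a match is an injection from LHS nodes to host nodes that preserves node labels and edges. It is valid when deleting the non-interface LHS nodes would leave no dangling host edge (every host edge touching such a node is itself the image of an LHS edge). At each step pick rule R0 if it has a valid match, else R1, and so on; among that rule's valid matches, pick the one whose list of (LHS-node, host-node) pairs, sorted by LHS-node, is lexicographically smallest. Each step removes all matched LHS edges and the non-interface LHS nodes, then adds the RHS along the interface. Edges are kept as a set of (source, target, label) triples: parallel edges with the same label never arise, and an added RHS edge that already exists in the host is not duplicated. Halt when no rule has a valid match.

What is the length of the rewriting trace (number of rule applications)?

[0] host  ⇒  6 nodes, 8 edges  {0-q->2 2-q->2 3-q->2 3-p->3 3-q->3 4-q->3 4-p->4 5-q->5}
[1] R2 @ {0↦3, 1↦4}  ⇒  5 nodes, 5 edges  {0-q->2 2-q->2 3-q->2 3-p->3 5-q->5}
[2] R2 @ {0↦2, 1↦3}  ⇒  4 nodes, 2 edges  {0-q->2 5-q->5}
normal form: no rule applies after step 2

Answer: 2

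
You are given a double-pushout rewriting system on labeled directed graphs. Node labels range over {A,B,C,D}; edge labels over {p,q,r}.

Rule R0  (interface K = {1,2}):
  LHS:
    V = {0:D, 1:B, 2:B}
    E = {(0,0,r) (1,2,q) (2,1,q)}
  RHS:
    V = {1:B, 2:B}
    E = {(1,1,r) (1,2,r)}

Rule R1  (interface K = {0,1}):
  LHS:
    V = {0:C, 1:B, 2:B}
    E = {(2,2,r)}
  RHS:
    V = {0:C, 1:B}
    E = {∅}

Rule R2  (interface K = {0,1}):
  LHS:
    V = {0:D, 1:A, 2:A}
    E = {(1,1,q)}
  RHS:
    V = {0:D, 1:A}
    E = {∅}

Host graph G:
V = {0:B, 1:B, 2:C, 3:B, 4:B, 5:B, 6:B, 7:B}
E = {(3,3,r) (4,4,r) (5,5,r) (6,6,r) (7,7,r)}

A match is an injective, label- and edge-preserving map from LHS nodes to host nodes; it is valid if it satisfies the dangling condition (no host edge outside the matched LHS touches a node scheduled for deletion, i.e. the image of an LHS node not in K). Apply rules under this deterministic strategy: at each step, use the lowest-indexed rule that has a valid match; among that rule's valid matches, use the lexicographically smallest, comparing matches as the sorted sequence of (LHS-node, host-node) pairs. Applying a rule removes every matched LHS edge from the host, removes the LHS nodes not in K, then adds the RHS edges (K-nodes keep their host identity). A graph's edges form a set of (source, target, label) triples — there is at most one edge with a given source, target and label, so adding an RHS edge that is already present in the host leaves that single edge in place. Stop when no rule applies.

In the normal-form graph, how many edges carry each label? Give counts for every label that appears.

[0] host  ⇒  8 nodes, 5 edges  {3-r->3 4-r->4 5-r->5 6-r->6 7-r->7}
[1] R1 @ {0↦2, 1↦0, 2↦3}  ⇒  7 nodes, 4 edges  {4-r->4 5-r->5 6-r->6 7-r->7}
[2] R1 @ {0↦2, 1↦0, 2↦4}  ⇒  6 nodes, 3 edges  {5-r->5 6-r->6 7-r->7}
[3] R1 @ {0↦2, 1↦0, 2↦5}  ⇒  5 nodes, 2 edges  {6-r->6 7-r->7}
[4] R1 @ {0↦2, 1↦0, 2↦6}  ⇒  4 nodes, 1 edges  {7-r->7}
[5] R1 @ {0↦2, 1↦0, 2↦7}  ⇒  3 nodes, 0 edges  {∅}
final graph: no rule applies after step 5
NF edges: []

Answer: (no edges)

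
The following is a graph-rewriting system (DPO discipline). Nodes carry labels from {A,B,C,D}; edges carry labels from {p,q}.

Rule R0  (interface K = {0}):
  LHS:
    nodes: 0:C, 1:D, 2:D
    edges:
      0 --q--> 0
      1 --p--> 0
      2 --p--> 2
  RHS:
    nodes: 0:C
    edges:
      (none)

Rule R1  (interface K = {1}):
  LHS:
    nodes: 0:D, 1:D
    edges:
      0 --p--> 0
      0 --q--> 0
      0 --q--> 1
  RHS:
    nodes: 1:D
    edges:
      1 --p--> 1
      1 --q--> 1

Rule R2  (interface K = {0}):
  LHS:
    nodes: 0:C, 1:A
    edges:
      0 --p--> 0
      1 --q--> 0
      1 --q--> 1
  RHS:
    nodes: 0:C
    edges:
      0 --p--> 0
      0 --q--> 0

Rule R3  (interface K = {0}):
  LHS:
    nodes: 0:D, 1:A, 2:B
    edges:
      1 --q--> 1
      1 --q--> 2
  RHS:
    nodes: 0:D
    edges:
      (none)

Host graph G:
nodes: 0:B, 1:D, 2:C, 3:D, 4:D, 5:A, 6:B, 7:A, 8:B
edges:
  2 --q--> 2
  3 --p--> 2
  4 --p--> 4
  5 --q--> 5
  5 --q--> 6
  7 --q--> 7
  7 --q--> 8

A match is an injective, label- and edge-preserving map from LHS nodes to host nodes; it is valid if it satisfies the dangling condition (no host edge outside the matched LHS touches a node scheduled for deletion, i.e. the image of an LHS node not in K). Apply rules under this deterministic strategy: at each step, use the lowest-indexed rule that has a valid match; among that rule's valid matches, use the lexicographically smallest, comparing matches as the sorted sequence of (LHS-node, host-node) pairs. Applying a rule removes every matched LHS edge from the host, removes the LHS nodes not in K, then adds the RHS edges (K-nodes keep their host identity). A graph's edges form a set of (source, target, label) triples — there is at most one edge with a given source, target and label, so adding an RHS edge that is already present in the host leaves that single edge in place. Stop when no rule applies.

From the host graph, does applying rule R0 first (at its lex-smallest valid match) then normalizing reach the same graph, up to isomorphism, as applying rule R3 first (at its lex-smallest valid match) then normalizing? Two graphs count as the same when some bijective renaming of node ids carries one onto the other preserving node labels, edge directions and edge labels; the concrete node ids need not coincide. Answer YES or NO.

branch R0-first: apply at {0↦2, 1↦3, 2↦4} → |E|=4, then 2 more step(s) → NF |V|=3 |E|=0 V={0:B, 1:D, 2:C} E=∅
branch R3-first: apply at {0↦1, 1↦5, 2↦6} → |E|=5, then 2 more step(s) → NF |V|=3 |E|=0 V={0:B, 1:D, 2:C} E=∅
graphs isomorphic (equal up to label-preserving node renaming)

Answer: YES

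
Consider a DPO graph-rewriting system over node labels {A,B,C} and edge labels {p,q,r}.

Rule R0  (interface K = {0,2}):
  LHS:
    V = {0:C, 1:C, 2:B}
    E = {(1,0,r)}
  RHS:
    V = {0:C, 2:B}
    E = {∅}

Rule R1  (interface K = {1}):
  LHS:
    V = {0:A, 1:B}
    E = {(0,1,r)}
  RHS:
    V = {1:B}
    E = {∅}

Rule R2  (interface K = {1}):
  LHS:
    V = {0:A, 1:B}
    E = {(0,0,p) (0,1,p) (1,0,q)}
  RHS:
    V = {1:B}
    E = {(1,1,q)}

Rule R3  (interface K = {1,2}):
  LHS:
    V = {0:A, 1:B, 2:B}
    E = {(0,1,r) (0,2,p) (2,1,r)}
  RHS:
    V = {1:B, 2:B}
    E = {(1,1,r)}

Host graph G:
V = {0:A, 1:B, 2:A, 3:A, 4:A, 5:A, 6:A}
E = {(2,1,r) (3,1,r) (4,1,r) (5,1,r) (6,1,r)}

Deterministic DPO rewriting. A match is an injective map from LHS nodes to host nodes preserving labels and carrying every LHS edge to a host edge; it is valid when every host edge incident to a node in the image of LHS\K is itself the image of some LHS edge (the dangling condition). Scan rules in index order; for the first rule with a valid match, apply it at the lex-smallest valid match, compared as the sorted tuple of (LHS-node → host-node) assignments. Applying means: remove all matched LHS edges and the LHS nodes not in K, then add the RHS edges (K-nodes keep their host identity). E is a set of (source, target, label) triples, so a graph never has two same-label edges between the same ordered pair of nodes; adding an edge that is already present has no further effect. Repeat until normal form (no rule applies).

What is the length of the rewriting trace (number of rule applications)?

initial: |V|=7 |E|=5  E = 2-r->1 3-r->1 4-r->1 5-r->1 6-r->1
step 1: apply R1 at {0↦2, 1↦1}  → |V|=6 |E|=4  E = 3-r->1 4-r->1 5-r->1 6-r->1
step 2: apply R1 at {0↦3, 1↦1}  → |V|=5 |E|=3  E = 4-r->1 5-r->1 6-r->1
step 3: apply R1 at {0↦4, 1↦1}  → |V|=4 |E|=2  E = 5-r->1 6-r->1
step 4: apply R1 at {0↦5, 1↦1}  → |V|=3 |E|=1  E = 6-r->1
step 5: apply R1 at {0↦6, 1↦1}  → |V|=2 |E|=0  E = ∅
normal form: no rule applies after step 5

Answer: 5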